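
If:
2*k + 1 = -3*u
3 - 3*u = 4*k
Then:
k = 2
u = -5/3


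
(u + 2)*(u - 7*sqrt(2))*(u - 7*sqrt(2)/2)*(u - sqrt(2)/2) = u^4 - 11*sqrt(2)*u^3 + 2*u^3 - 22*sqrt(2)*u^2 + 119*u^2/2 - 49*sqrt(2)*u/2 + 119*u - 49*sqrt(2)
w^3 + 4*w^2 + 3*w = w*(w + 1)*(w + 3)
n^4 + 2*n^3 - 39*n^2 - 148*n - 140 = (n - 7)*(n + 2)^2*(n + 5)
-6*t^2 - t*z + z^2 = (-3*t + z)*(2*t + z)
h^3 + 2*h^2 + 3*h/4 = h*(h + 1/2)*(h + 3/2)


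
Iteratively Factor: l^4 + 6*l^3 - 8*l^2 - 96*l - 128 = (l + 4)*(l^3 + 2*l^2 - 16*l - 32) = (l + 2)*(l + 4)*(l^2 - 16) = (l - 4)*(l + 2)*(l + 4)*(l + 4)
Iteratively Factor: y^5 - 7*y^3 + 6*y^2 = (y - 2)*(y^4 + 2*y^3 - 3*y^2) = y*(y - 2)*(y^3 + 2*y^2 - 3*y) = y^2*(y - 2)*(y^2 + 2*y - 3) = y^2*(y - 2)*(y + 3)*(y - 1)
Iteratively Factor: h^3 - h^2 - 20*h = (h - 5)*(h^2 + 4*h) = h*(h - 5)*(h + 4)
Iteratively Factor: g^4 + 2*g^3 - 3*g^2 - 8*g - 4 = (g + 1)*(g^3 + g^2 - 4*g - 4) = (g - 2)*(g + 1)*(g^2 + 3*g + 2) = (g - 2)*(g + 1)*(g + 2)*(g + 1)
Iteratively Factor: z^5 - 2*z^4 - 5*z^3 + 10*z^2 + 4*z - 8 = (z + 1)*(z^4 - 3*z^3 - 2*z^2 + 12*z - 8) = (z - 2)*(z + 1)*(z^3 - z^2 - 4*z + 4) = (z - 2)*(z - 1)*(z + 1)*(z^2 - 4) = (z - 2)*(z - 1)*(z + 1)*(z + 2)*(z - 2)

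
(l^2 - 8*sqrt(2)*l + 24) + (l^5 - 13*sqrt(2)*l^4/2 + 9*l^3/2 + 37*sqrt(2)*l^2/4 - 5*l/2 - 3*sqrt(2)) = l^5 - 13*sqrt(2)*l^4/2 + 9*l^3/2 + l^2 + 37*sqrt(2)*l^2/4 - 8*sqrt(2)*l - 5*l/2 - 3*sqrt(2) + 24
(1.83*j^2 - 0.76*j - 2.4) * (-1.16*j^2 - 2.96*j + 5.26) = -2.1228*j^4 - 4.5352*j^3 + 14.6594*j^2 + 3.1064*j - 12.624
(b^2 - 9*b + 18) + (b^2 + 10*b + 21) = 2*b^2 + b + 39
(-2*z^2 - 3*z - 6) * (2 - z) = 2*z^3 - z^2 - 12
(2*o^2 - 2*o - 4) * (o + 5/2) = 2*o^3 + 3*o^2 - 9*o - 10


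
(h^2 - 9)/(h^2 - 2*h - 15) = (h - 3)/(h - 5)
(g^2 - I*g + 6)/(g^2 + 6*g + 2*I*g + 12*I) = (g - 3*I)/(g + 6)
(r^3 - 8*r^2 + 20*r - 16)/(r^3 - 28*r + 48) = (r - 2)/(r + 6)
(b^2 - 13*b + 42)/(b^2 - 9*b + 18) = (b - 7)/(b - 3)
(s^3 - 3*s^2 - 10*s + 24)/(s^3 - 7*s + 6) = (s - 4)/(s - 1)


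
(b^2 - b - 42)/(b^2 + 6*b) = (b - 7)/b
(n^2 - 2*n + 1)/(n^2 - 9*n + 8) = (n - 1)/(n - 8)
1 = 1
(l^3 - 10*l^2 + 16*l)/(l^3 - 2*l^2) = (l - 8)/l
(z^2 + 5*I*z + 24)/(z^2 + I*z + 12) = (z + 8*I)/(z + 4*I)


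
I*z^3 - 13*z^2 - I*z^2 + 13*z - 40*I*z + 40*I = (z + 5*I)*(z + 8*I)*(I*z - I)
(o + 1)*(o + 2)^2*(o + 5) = o^4 + 10*o^3 + 33*o^2 + 44*o + 20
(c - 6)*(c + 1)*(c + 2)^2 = c^4 - c^3 - 22*c^2 - 44*c - 24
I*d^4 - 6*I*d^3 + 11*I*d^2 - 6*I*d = d*(d - 3)*(d - 2)*(I*d - I)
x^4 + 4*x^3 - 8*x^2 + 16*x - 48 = (x - 2)*(x + 6)*(x - 2*I)*(x + 2*I)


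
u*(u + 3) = u^2 + 3*u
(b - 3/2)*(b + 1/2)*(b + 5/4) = b^3 + b^2/4 - 2*b - 15/16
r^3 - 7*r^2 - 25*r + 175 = (r - 7)*(r - 5)*(r + 5)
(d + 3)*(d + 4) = d^2 + 7*d + 12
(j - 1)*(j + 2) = j^2 + j - 2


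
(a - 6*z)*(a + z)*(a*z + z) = a^3*z - 5*a^2*z^2 + a^2*z - 6*a*z^3 - 5*a*z^2 - 6*z^3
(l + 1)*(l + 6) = l^2 + 7*l + 6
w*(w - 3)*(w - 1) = w^3 - 4*w^2 + 3*w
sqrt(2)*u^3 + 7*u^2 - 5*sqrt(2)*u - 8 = (u - sqrt(2))*(u + 4*sqrt(2))*(sqrt(2)*u + 1)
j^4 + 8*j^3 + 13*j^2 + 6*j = j*(j + 1)^2*(j + 6)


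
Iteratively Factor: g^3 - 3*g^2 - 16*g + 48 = (g - 4)*(g^2 + g - 12) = (g - 4)*(g - 3)*(g + 4)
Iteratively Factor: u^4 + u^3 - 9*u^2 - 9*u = (u + 3)*(u^3 - 2*u^2 - 3*u) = u*(u + 3)*(u^2 - 2*u - 3) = u*(u + 1)*(u + 3)*(u - 3)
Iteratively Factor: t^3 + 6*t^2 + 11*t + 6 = (t + 1)*(t^2 + 5*t + 6) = (t + 1)*(t + 3)*(t + 2)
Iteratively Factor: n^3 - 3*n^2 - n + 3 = (n + 1)*(n^2 - 4*n + 3) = (n - 1)*(n + 1)*(n - 3)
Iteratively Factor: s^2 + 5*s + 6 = (s + 3)*(s + 2)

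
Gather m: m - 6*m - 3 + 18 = 15 - 5*m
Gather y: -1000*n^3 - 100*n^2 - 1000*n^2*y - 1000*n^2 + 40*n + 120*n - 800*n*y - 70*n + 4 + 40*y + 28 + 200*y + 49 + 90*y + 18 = -1000*n^3 - 1100*n^2 + 90*n + y*(-1000*n^2 - 800*n + 330) + 99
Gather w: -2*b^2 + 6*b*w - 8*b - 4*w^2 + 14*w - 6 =-2*b^2 - 8*b - 4*w^2 + w*(6*b + 14) - 6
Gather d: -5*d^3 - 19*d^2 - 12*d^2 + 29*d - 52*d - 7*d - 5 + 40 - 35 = -5*d^3 - 31*d^2 - 30*d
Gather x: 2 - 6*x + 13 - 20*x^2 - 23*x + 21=-20*x^2 - 29*x + 36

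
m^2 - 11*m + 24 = (m - 8)*(m - 3)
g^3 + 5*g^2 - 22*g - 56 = (g - 4)*(g + 2)*(g + 7)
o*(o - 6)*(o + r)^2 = o^4 + 2*o^3*r - 6*o^3 + o^2*r^2 - 12*o^2*r - 6*o*r^2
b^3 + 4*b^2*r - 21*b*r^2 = b*(b - 3*r)*(b + 7*r)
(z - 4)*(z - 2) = z^2 - 6*z + 8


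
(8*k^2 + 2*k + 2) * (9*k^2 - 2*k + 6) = 72*k^4 + 2*k^3 + 62*k^2 + 8*k + 12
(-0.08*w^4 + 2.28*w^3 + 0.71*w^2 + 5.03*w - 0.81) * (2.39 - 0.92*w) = 0.0736*w^5 - 2.2888*w^4 + 4.796*w^3 - 2.9307*w^2 + 12.7669*w - 1.9359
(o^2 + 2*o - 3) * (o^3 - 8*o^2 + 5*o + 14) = o^5 - 6*o^4 - 14*o^3 + 48*o^2 + 13*o - 42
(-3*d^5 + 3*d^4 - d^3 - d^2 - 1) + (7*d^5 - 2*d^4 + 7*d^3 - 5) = 4*d^5 + d^4 + 6*d^3 - d^2 - 6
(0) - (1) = -1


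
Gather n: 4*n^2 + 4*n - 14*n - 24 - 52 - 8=4*n^2 - 10*n - 84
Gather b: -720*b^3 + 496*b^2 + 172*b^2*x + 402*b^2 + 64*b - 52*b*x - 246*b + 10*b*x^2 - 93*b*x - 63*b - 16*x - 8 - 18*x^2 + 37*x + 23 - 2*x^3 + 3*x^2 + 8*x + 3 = -720*b^3 + b^2*(172*x + 898) + b*(10*x^2 - 145*x - 245) - 2*x^3 - 15*x^2 + 29*x + 18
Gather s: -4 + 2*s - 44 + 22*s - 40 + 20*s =44*s - 88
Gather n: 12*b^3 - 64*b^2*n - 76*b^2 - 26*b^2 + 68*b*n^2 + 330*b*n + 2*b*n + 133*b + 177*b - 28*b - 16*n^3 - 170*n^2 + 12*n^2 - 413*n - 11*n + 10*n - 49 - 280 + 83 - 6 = 12*b^3 - 102*b^2 + 282*b - 16*n^3 + n^2*(68*b - 158) + n*(-64*b^2 + 332*b - 414) - 252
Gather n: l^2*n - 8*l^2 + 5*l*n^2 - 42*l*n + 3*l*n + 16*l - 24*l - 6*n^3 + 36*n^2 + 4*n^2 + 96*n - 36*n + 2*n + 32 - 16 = -8*l^2 - 8*l - 6*n^3 + n^2*(5*l + 40) + n*(l^2 - 39*l + 62) + 16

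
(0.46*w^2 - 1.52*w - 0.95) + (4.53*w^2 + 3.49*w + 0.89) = 4.99*w^2 + 1.97*w - 0.0599999999999999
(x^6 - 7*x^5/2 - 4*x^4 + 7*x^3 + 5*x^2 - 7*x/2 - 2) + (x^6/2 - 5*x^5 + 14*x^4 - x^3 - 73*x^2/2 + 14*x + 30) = 3*x^6/2 - 17*x^5/2 + 10*x^4 + 6*x^3 - 63*x^2/2 + 21*x/2 + 28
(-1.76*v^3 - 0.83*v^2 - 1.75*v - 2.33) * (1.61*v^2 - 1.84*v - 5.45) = -2.8336*v^5 + 1.9021*v^4 + 8.3017*v^3 + 3.9922*v^2 + 13.8247*v + 12.6985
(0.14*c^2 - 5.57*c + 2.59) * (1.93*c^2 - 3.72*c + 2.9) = 0.2702*c^4 - 11.2709*c^3 + 26.1251*c^2 - 25.7878*c + 7.511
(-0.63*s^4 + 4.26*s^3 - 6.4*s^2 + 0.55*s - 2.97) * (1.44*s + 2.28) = -0.9072*s^5 + 4.698*s^4 + 0.496799999999999*s^3 - 13.8*s^2 - 3.0228*s - 6.7716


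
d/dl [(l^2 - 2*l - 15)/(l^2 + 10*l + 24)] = 6*(2*l^2 + 13*l + 17)/(l^4 + 20*l^3 + 148*l^2 + 480*l + 576)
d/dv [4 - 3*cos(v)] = 3*sin(v)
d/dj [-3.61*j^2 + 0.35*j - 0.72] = 0.35 - 7.22*j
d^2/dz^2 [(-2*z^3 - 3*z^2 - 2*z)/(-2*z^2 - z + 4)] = 8*(5*z^3 + 12*z^2 + 36*z + 14)/(8*z^6 + 12*z^5 - 42*z^4 - 47*z^3 + 84*z^2 + 48*z - 64)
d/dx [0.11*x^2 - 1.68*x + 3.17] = 0.22*x - 1.68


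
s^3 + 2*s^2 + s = s*(s + 1)^2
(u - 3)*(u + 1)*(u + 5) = u^3 + 3*u^2 - 13*u - 15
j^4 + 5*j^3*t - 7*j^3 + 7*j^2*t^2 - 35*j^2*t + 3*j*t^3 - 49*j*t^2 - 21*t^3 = (j - 7)*(j + t)^2*(j + 3*t)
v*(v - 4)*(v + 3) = v^3 - v^2 - 12*v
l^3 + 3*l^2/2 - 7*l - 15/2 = (l - 5/2)*(l + 1)*(l + 3)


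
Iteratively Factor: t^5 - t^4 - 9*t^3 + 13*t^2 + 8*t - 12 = (t + 3)*(t^4 - 4*t^3 + 3*t^2 + 4*t - 4) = (t - 2)*(t + 3)*(t^3 - 2*t^2 - t + 2) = (t - 2)*(t - 1)*(t + 3)*(t^2 - t - 2) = (t - 2)^2*(t - 1)*(t + 3)*(t + 1)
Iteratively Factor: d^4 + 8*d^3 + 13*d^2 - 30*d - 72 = (d + 4)*(d^3 + 4*d^2 - 3*d - 18) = (d + 3)*(d + 4)*(d^2 + d - 6) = (d - 2)*(d + 3)*(d + 4)*(d + 3)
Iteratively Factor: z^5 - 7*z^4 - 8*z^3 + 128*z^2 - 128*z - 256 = (z - 4)*(z^4 - 3*z^3 - 20*z^2 + 48*z + 64) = (z - 4)*(z + 4)*(z^3 - 7*z^2 + 8*z + 16) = (z - 4)*(z + 1)*(z + 4)*(z^2 - 8*z + 16) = (z - 4)^2*(z + 1)*(z + 4)*(z - 4)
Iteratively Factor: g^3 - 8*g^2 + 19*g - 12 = (g - 1)*(g^2 - 7*g + 12) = (g - 4)*(g - 1)*(g - 3)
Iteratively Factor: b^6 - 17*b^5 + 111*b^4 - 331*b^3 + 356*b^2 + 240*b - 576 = (b - 4)*(b^5 - 13*b^4 + 59*b^3 - 95*b^2 - 24*b + 144) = (b - 4)^2*(b^4 - 9*b^3 + 23*b^2 - 3*b - 36) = (b - 4)^2*(b + 1)*(b^3 - 10*b^2 + 33*b - 36) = (b - 4)^3*(b + 1)*(b^2 - 6*b + 9) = (b - 4)^3*(b - 3)*(b + 1)*(b - 3)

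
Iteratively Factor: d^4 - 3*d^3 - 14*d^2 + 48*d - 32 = (d - 1)*(d^3 - 2*d^2 - 16*d + 32) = (d - 1)*(d + 4)*(d^2 - 6*d + 8) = (d - 2)*(d - 1)*(d + 4)*(d - 4)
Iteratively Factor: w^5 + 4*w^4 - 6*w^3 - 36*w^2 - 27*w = (w - 3)*(w^4 + 7*w^3 + 15*w^2 + 9*w) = (w - 3)*(w + 3)*(w^3 + 4*w^2 + 3*w) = (w - 3)*(w + 1)*(w + 3)*(w^2 + 3*w) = w*(w - 3)*(w + 1)*(w + 3)*(w + 3)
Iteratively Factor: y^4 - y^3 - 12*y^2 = (y - 4)*(y^3 + 3*y^2) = (y - 4)*(y + 3)*(y^2) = y*(y - 4)*(y + 3)*(y)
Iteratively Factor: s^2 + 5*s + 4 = (s + 1)*(s + 4)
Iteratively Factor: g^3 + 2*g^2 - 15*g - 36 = (g + 3)*(g^2 - g - 12) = (g + 3)^2*(g - 4)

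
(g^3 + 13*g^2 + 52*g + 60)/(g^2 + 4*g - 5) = (g^2 + 8*g + 12)/(g - 1)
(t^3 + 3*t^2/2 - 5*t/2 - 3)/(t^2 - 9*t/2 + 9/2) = (t^2 + 3*t + 2)/(t - 3)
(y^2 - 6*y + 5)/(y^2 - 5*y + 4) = (y - 5)/(y - 4)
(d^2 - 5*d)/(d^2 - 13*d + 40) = d/(d - 8)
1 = 1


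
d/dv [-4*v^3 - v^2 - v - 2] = -12*v^2 - 2*v - 1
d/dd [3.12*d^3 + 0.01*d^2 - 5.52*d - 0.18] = 9.36*d^2 + 0.02*d - 5.52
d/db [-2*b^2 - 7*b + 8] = -4*b - 7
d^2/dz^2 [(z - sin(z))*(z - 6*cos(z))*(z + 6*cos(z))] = z^2*sin(z) - 4*z*cos(z) + 72*z*cos(2*z) + 6*z - 11*sin(z) + 72*sin(2*z) - 81*sin(3*z)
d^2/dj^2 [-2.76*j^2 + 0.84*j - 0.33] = -5.52000000000000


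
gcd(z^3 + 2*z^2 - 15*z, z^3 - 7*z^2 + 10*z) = z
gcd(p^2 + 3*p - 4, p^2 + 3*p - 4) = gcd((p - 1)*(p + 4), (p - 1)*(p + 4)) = p^2 + 3*p - 4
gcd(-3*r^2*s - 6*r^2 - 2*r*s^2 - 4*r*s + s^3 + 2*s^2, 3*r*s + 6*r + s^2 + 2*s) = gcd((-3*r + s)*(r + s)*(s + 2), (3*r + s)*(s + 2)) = s + 2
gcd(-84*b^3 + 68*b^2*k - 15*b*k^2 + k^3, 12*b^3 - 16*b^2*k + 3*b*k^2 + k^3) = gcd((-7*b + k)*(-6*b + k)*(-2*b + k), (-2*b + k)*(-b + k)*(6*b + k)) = 2*b - k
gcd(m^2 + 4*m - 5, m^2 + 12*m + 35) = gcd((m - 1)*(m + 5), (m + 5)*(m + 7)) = m + 5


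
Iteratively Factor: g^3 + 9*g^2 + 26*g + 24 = (g + 4)*(g^2 + 5*g + 6) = (g + 3)*(g + 4)*(g + 2)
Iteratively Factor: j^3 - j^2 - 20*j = (j - 5)*(j^2 + 4*j) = j*(j - 5)*(j + 4)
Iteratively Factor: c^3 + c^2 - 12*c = (c)*(c^2 + c - 12) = c*(c + 4)*(c - 3)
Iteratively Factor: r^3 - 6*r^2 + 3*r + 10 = (r + 1)*(r^2 - 7*r + 10) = (r - 2)*(r + 1)*(r - 5)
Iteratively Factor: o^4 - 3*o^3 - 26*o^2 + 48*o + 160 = (o + 2)*(o^3 - 5*o^2 - 16*o + 80) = (o - 5)*(o + 2)*(o^2 - 16) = (o - 5)*(o - 4)*(o + 2)*(o + 4)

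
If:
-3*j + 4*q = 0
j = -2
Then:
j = -2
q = -3/2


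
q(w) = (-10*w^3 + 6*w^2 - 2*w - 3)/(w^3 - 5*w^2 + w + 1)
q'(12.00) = 0.85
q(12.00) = -16.10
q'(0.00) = 1.00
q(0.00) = -3.00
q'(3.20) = 18.65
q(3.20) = 19.37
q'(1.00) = -3.50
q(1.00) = 4.50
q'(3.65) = 37.30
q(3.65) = 31.24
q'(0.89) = -9.92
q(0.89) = 5.18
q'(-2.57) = 0.78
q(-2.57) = -4.10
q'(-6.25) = 0.35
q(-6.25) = -6.04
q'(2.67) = 10.19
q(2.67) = 12.05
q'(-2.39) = 0.82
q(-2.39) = -3.96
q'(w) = (-30*w^2 + 12*w - 2)/(w^3 - 5*w^2 + w + 1) + (-3*w^2 + 10*w - 1)*(-10*w^3 + 6*w^2 - 2*w - 3)/(w^3 - 5*w^2 + w + 1)^2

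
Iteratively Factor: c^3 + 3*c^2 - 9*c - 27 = (c + 3)*(c^2 - 9) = (c - 3)*(c + 3)*(c + 3)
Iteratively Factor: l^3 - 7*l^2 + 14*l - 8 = (l - 4)*(l^2 - 3*l + 2) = (l - 4)*(l - 2)*(l - 1)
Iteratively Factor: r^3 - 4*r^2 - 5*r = (r)*(r^2 - 4*r - 5) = r*(r - 5)*(r + 1)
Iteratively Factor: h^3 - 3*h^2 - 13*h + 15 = (h + 3)*(h^2 - 6*h + 5) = (h - 5)*(h + 3)*(h - 1)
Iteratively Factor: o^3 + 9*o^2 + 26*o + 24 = (o + 3)*(o^2 + 6*o + 8) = (o + 3)*(o + 4)*(o + 2)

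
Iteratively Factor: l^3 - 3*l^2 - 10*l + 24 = (l + 3)*(l^2 - 6*l + 8) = (l - 4)*(l + 3)*(l - 2)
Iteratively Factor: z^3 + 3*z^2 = (z)*(z^2 + 3*z) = z^2*(z + 3)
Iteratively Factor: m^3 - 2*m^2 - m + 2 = (m - 2)*(m^2 - 1) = (m - 2)*(m - 1)*(m + 1)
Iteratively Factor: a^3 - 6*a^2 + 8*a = (a - 4)*(a^2 - 2*a) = (a - 4)*(a - 2)*(a)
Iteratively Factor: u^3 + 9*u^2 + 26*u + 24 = (u + 2)*(u^2 + 7*u + 12) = (u + 2)*(u + 3)*(u + 4)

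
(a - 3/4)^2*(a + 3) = a^3 + 3*a^2/2 - 63*a/16 + 27/16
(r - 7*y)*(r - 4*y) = r^2 - 11*r*y + 28*y^2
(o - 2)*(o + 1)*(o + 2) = o^3 + o^2 - 4*o - 4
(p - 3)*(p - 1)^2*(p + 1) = p^4 - 4*p^3 + 2*p^2 + 4*p - 3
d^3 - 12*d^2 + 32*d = d*(d - 8)*(d - 4)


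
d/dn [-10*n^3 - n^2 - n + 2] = -30*n^2 - 2*n - 1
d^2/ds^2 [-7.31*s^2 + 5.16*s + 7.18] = -14.6200000000000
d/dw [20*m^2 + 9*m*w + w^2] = 9*m + 2*w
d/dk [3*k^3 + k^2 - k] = 9*k^2 + 2*k - 1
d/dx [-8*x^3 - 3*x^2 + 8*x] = -24*x^2 - 6*x + 8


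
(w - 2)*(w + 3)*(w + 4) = w^3 + 5*w^2 - 2*w - 24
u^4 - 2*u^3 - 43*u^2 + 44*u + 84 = (u - 7)*(u - 2)*(u + 1)*(u + 6)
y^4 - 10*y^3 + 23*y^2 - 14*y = y*(y - 7)*(y - 2)*(y - 1)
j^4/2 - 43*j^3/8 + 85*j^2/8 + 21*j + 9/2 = (j/2 + 1/2)*(j - 6)^2*(j + 1/4)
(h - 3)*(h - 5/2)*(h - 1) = h^3 - 13*h^2/2 + 13*h - 15/2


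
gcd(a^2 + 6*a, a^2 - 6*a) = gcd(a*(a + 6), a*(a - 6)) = a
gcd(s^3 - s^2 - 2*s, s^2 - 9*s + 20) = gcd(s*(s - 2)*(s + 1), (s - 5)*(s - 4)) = 1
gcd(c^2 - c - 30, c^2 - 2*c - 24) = c - 6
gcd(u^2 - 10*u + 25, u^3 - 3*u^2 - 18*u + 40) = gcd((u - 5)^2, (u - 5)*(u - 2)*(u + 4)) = u - 5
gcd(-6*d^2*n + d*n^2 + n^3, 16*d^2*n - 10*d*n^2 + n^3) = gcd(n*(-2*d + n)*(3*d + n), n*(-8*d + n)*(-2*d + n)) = 2*d*n - n^2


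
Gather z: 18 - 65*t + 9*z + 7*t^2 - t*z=7*t^2 - 65*t + z*(9 - t) + 18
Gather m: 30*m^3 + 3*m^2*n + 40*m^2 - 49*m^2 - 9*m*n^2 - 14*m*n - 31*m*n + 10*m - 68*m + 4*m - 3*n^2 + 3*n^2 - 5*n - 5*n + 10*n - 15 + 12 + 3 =30*m^3 + m^2*(3*n - 9) + m*(-9*n^2 - 45*n - 54)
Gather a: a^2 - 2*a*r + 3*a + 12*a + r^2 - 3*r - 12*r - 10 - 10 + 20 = a^2 + a*(15 - 2*r) + r^2 - 15*r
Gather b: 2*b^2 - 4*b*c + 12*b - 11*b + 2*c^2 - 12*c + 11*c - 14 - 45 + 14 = 2*b^2 + b*(1 - 4*c) + 2*c^2 - c - 45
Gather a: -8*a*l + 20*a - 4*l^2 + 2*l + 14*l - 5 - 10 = a*(20 - 8*l) - 4*l^2 + 16*l - 15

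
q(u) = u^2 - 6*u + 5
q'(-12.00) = -30.00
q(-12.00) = 221.00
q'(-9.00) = -24.00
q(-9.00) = 140.00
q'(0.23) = -5.54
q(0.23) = 3.67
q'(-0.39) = -6.78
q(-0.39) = 7.49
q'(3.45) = 0.90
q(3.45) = -3.80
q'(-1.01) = -8.02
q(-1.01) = 12.08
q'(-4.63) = -15.26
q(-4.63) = 54.22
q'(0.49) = -5.02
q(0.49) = 2.30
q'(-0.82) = -7.64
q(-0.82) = 10.59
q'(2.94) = -0.12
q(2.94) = -4.00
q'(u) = 2*u - 6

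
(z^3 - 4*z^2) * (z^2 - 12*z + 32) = z^5 - 16*z^4 + 80*z^3 - 128*z^2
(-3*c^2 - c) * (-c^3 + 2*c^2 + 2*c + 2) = 3*c^5 - 5*c^4 - 8*c^3 - 8*c^2 - 2*c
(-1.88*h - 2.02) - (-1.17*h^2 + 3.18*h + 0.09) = 1.17*h^2 - 5.06*h - 2.11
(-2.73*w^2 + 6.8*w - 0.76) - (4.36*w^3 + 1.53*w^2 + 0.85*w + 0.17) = -4.36*w^3 - 4.26*w^2 + 5.95*w - 0.93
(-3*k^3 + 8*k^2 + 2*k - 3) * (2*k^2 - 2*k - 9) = -6*k^5 + 22*k^4 + 15*k^3 - 82*k^2 - 12*k + 27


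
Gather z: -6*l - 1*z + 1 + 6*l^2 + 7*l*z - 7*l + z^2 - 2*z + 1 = 6*l^2 - 13*l + z^2 + z*(7*l - 3) + 2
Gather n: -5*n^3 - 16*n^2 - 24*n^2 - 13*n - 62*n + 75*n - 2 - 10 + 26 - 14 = -5*n^3 - 40*n^2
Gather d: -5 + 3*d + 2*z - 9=3*d + 2*z - 14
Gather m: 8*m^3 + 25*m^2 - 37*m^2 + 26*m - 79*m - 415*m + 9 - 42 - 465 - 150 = 8*m^3 - 12*m^2 - 468*m - 648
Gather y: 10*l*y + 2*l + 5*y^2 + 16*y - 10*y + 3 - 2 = 2*l + 5*y^2 + y*(10*l + 6) + 1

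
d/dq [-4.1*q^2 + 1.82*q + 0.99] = 1.82 - 8.2*q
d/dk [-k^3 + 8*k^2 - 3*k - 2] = -3*k^2 + 16*k - 3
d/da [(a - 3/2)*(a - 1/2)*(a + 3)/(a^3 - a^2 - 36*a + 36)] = (-4*a^4 - 123*a^3 + 120*a^2 + 153*a - 216)/(2*(a^6 - 2*a^5 - 71*a^4 + 144*a^3 + 1224*a^2 - 2592*a + 1296))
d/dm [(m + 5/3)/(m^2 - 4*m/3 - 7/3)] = (-9*m^2 - 30*m - 1)/(9*m^4 - 24*m^3 - 26*m^2 + 56*m + 49)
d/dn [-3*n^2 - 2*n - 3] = -6*n - 2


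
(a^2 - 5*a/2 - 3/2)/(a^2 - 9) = (a + 1/2)/(a + 3)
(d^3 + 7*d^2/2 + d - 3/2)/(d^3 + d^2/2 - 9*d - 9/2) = (2*d^2 + d - 1)/(2*d^2 - 5*d - 3)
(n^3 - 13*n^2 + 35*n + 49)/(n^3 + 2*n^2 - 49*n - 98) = (n^2 - 6*n - 7)/(n^2 + 9*n + 14)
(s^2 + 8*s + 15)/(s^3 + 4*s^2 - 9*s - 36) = (s + 5)/(s^2 + s - 12)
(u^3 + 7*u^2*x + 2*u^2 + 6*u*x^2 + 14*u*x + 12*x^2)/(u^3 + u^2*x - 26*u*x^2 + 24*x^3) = (u^2 + u*x + 2*u + 2*x)/(u^2 - 5*u*x + 4*x^2)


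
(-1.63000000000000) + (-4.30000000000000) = -5.93000000000000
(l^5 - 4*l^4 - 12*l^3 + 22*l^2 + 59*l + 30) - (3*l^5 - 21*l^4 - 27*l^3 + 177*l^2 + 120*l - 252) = -2*l^5 + 17*l^4 + 15*l^3 - 155*l^2 - 61*l + 282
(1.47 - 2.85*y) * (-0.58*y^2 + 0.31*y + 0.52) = 1.653*y^3 - 1.7361*y^2 - 1.0263*y + 0.7644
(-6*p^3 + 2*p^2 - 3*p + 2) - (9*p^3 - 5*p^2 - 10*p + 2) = -15*p^3 + 7*p^2 + 7*p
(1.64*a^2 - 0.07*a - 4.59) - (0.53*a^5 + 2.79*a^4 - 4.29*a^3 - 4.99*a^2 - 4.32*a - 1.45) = -0.53*a^5 - 2.79*a^4 + 4.29*a^3 + 6.63*a^2 + 4.25*a - 3.14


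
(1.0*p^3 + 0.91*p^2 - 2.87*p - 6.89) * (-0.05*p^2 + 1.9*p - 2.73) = -0.05*p^5 + 1.8545*p^4 - 0.8575*p^3 - 7.5928*p^2 - 5.2559*p + 18.8097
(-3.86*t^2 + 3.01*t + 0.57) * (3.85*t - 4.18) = -14.861*t^3 + 27.7233*t^2 - 10.3873*t - 2.3826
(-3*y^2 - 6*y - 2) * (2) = -6*y^2 - 12*y - 4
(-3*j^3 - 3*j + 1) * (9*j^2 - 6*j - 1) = -27*j^5 + 18*j^4 - 24*j^3 + 27*j^2 - 3*j - 1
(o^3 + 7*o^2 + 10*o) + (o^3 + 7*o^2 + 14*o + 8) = 2*o^3 + 14*o^2 + 24*o + 8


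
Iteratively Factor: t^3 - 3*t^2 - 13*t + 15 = (t - 5)*(t^2 + 2*t - 3) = (t - 5)*(t + 3)*(t - 1)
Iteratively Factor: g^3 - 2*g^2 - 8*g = (g + 2)*(g^2 - 4*g) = g*(g + 2)*(g - 4)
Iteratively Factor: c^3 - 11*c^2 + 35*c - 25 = (c - 1)*(c^2 - 10*c + 25) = (c - 5)*(c - 1)*(c - 5)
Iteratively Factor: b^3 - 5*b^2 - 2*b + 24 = (b - 3)*(b^2 - 2*b - 8) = (b - 4)*(b - 3)*(b + 2)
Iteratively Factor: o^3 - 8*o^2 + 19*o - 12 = (o - 1)*(o^2 - 7*o + 12) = (o - 3)*(o - 1)*(o - 4)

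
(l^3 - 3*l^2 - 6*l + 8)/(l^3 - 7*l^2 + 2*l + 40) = (l - 1)/(l - 5)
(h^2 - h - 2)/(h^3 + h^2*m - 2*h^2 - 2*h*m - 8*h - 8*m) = (-h^2 + h + 2)/(-h^3 - h^2*m + 2*h^2 + 2*h*m + 8*h + 8*m)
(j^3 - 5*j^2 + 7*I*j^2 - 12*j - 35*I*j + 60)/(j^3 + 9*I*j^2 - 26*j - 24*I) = (j - 5)/(j + 2*I)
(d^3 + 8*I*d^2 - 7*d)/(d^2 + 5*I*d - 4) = d*(d + 7*I)/(d + 4*I)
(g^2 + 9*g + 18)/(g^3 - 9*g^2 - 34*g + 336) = (g + 3)/(g^2 - 15*g + 56)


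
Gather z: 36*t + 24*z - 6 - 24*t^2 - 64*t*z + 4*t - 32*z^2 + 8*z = -24*t^2 + 40*t - 32*z^2 + z*(32 - 64*t) - 6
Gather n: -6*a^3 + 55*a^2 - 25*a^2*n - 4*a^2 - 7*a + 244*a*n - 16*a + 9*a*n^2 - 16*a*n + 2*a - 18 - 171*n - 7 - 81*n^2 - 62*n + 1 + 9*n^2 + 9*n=-6*a^3 + 51*a^2 - 21*a + n^2*(9*a - 72) + n*(-25*a^2 + 228*a - 224) - 24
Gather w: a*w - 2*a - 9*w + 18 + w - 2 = -2*a + w*(a - 8) + 16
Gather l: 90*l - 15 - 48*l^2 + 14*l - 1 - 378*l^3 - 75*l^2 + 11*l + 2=-378*l^3 - 123*l^2 + 115*l - 14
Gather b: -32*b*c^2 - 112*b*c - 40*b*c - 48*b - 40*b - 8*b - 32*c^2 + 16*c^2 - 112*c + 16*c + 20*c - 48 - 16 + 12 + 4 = b*(-32*c^2 - 152*c - 96) - 16*c^2 - 76*c - 48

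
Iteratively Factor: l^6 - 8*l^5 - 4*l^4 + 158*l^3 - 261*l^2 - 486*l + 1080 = (l - 5)*(l^5 - 3*l^4 - 19*l^3 + 63*l^2 + 54*l - 216) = (l - 5)*(l + 2)*(l^4 - 5*l^3 - 9*l^2 + 81*l - 108) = (l - 5)*(l + 2)*(l + 4)*(l^3 - 9*l^2 + 27*l - 27) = (l - 5)*(l - 3)*(l + 2)*(l + 4)*(l^2 - 6*l + 9) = (l - 5)*(l - 3)^2*(l + 2)*(l + 4)*(l - 3)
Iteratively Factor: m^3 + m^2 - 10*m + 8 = (m - 1)*(m^2 + 2*m - 8) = (m - 1)*(m + 4)*(m - 2)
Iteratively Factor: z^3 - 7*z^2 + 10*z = (z - 5)*(z^2 - 2*z) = z*(z - 5)*(z - 2)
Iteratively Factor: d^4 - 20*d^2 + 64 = (d - 4)*(d^3 + 4*d^2 - 4*d - 16) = (d - 4)*(d - 2)*(d^2 + 6*d + 8) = (d - 4)*(d - 2)*(d + 2)*(d + 4)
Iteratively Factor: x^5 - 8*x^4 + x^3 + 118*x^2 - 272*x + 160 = (x - 2)*(x^4 - 6*x^3 - 11*x^2 + 96*x - 80) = (x - 2)*(x + 4)*(x^3 - 10*x^2 + 29*x - 20) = (x - 5)*(x - 2)*(x + 4)*(x^2 - 5*x + 4) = (x - 5)*(x - 4)*(x - 2)*(x + 4)*(x - 1)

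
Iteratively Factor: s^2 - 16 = (s + 4)*(s - 4)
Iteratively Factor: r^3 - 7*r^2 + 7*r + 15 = (r - 5)*(r^2 - 2*r - 3) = (r - 5)*(r - 3)*(r + 1)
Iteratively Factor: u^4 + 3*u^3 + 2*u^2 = (u)*(u^3 + 3*u^2 + 2*u) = u*(u + 1)*(u^2 + 2*u) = u^2*(u + 1)*(u + 2)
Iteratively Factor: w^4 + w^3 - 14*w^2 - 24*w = (w + 2)*(w^3 - w^2 - 12*w) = w*(w + 2)*(w^2 - w - 12) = w*(w - 4)*(w + 2)*(w + 3)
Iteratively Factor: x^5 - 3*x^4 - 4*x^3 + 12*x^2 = (x - 3)*(x^4 - 4*x^2) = x*(x - 3)*(x^3 - 4*x) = x*(x - 3)*(x + 2)*(x^2 - 2*x) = x^2*(x - 3)*(x + 2)*(x - 2)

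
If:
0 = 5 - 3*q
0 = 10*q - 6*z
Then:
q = 5/3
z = 25/9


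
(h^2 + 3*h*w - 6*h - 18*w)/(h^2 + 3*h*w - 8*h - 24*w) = (h - 6)/(h - 8)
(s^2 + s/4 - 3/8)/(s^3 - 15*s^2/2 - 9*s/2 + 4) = (s + 3/4)/(s^2 - 7*s - 8)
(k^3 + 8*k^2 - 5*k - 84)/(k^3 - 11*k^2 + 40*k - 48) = (k^2 + 11*k + 28)/(k^2 - 8*k + 16)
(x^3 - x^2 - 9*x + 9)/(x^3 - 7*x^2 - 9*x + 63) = (x - 1)/(x - 7)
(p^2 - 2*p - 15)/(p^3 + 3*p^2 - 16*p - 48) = (p - 5)/(p^2 - 16)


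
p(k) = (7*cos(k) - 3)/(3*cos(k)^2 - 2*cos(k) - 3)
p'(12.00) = -2.21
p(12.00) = -1.14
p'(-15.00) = -546.01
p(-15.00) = -33.17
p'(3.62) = -21.10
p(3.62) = -8.09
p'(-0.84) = -2.02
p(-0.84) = -0.56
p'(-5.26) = 1.91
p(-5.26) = -0.20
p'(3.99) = -269.03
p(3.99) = 20.83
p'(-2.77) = -10.45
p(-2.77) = -6.49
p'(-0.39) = -2.06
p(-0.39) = -1.52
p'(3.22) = -1.32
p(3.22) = -5.05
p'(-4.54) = 4.58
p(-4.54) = 1.64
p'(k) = (6*sin(k)*cos(k) - 2*sin(k))*(7*cos(k) - 3)/(3*cos(k)^2 - 2*cos(k) - 3)^2 - 7*sin(k)/(3*cos(k)^2 - 2*cos(k) - 3) = 3*(7*cos(k)^2 - 6*cos(k) + 9)*sin(k)/(3*sin(k)^2 + 2*cos(k))^2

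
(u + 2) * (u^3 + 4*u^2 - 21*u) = u^4 + 6*u^3 - 13*u^2 - 42*u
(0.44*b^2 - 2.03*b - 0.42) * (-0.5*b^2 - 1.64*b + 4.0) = -0.22*b^4 + 0.2934*b^3 + 5.2992*b^2 - 7.4312*b - 1.68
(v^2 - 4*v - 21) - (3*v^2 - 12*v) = -2*v^2 + 8*v - 21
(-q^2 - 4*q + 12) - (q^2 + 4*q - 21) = -2*q^2 - 8*q + 33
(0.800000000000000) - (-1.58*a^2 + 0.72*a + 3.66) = 1.58*a^2 - 0.72*a - 2.86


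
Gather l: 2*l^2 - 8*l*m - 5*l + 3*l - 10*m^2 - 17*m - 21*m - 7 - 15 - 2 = 2*l^2 + l*(-8*m - 2) - 10*m^2 - 38*m - 24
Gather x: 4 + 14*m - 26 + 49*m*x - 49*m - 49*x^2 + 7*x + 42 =-35*m - 49*x^2 + x*(49*m + 7) + 20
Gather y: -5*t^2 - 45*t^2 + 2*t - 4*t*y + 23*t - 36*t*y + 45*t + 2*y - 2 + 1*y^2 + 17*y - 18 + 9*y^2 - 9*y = -50*t^2 + 70*t + 10*y^2 + y*(10 - 40*t) - 20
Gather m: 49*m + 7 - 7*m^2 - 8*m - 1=-7*m^2 + 41*m + 6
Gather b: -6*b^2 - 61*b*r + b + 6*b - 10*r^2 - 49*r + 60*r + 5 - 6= -6*b^2 + b*(7 - 61*r) - 10*r^2 + 11*r - 1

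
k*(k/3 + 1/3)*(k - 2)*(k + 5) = k^4/3 + 4*k^3/3 - 7*k^2/3 - 10*k/3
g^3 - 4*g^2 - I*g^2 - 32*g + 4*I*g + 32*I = (g - 8)*(g + 4)*(g - I)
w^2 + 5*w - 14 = (w - 2)*(w + 7)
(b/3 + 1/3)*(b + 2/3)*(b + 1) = b^3/3 + 8*b^2/9 + 7*b/9 + 2/9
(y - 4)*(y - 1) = y^2 - 5*y + 4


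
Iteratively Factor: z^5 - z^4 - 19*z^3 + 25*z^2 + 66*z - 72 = (z + 2)*(z^4 - 3*z^3 - 13*z^2 + 51*z - 36) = (z + 2)*(z + 4)*(z^3 - 7*z^2 + 15*z - 9) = (z - 3)*(z + 2)*(z + 4)*(z^2 - 4*z + 3) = (z - 3)^2*(z + 2)*(z + 4)*(z - 1)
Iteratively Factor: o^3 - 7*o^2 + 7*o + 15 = (o - 5)*(o^2 - 2*o - 3) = (o - 5)*(o + 1)*(o - 3)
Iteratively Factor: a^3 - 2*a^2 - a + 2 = (a - 1)*(a^2 - a - 2) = (a - 1)*(a + 1)*(a - 2)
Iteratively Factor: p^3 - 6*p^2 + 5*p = (p - 1)*(p^2 - 5*p) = (p - 5)*(p - 1)*(p)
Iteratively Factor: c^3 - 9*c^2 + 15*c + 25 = (c - 5)*(c^2 - 4*c - 5) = (c - 5)^2*(c + 1)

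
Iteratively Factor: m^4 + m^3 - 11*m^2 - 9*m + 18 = (m - 1)*(m^3 + 2*m^2 - 9*m - 18) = (m - 3)*(m - 1)*(m^2 + 5*m + 6) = (m - 3)*(m - 1)*(m + 3)*(m + 2)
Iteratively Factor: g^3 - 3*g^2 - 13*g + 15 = (g + 3)*(g^2 - 6*g + 5) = (g - 1)*(g + 3)*(g - 5)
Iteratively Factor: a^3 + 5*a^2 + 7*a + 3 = (a + 1)*(a^2 + 4*a + 3) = (a + 1)^2*(a + 3)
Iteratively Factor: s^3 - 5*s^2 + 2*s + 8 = (s - 4)*(s^2 - s - 2) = (s - 4)*(s - 2)*(s + 1)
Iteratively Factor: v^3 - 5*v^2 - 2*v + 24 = (v - 3)*(v^2 - 2*v - 8) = (v - 4)*(v - 3)*(v + 2)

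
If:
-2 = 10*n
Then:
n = -1/5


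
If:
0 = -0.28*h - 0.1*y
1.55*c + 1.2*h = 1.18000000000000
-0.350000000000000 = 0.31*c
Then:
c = -1.13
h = 2.44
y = -6.84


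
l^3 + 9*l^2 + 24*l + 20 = (l + 2)^2*(l + 5)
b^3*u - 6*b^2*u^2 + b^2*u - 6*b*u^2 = b*(b - 6*u)*(b*u + u)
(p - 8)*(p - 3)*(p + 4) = p^3 - 7*p^2 - 20*p + 96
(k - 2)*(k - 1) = k^2 - 3*k + 2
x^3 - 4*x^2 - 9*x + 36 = (x - 4)*(x - 3)*(x + 3)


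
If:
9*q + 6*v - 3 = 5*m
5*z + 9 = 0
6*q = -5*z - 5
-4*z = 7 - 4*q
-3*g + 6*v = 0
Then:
No Solution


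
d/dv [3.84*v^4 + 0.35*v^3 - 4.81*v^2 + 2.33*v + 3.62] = 15.36*v^3 + 1.05*v^2 - 9.62*v + 2.33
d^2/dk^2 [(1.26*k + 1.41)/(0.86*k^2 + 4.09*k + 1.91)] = ((1.26*k + 1.41)*(1.72*k + 4.09)*(3.44*k + 8.18) - (6.5016*k + 12.732)*(0.86*k^2 + 4.09*k + 1.91))/(0.86*k^2 + 4.09*k + 1.91)^3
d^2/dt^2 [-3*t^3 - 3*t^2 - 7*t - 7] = -18*t - 6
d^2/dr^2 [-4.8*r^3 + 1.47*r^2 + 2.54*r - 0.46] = 2.94 - 28.8*r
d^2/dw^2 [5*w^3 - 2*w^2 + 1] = 30*w - 4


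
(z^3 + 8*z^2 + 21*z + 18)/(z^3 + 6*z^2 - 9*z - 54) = (z^2 + 5*z + 6)/(z^2 + 3*z - 18)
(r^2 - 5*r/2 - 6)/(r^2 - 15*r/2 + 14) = (2*r + 3)/(2*r - 7)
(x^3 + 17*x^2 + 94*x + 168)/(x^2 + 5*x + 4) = (x^2 + 13*x + 42)/(x + 1)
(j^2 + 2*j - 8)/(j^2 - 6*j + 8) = (j + 4)/(j - 4)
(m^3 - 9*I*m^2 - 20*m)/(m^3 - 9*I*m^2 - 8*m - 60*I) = m*(m - 4*I)/(m^2 - 4*I*m + 12)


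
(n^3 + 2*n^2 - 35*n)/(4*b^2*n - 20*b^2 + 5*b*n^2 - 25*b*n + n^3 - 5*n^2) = n*(n + 7)/(4*b^2 + 5*b*n + n^2)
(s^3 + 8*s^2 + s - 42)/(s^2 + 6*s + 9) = (s^2 + 5*s - 14)/(s + 3)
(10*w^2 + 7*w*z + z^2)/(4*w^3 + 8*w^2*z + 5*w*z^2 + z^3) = (5*w + z)/(2*w^2 + 3*w*z + z^2)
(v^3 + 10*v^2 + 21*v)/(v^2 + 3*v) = v + 7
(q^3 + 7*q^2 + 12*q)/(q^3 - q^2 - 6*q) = (q^2 + 7*q + 12)/(q^2 - q - 6)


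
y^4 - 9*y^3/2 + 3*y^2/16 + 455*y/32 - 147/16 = (y - 7/2)*(y - 2)*(y - 3/4)*(y + 7/4)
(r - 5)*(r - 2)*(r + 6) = r^3 - r^2 - 32*r + 60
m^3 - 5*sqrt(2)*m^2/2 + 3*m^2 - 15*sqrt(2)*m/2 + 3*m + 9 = (m + 3)*(m - 3*sqrt(2)/2)*(m - sqrt(2))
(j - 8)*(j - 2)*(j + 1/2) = j^3 - 19*j^2/2 + 11*j + 8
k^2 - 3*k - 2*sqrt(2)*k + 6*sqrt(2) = (k - 3)*(k - 2*sqrt(2))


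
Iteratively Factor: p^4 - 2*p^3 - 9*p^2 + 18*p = (p + 3)*(p^3 - 5*p^2 + 6*p) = (p - 2)*(p + 3)*(p^2 - 3*p) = p*(p - 2)*(p + 3)*(p - 3)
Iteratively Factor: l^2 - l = (l)*(l - 1)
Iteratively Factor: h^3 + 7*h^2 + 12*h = (h + 3)*(h^2 + 4*h) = h*(h + 3)*(h + 4)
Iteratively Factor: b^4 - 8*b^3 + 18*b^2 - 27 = (b - 3)*(b^3 - 5*b^2 + 3*b + 9) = (b - 3)^2*(b^2 - 2*b - 3) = (b - 3)^2*(b + 1)*(b - 3)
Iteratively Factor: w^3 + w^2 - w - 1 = (w + 1)*(w^2 - 1) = (w + 1)^2*(w - 1)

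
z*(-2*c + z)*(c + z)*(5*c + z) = -10*c^3*z - 7*c^2*z^2 + 4*c*z^3 + z^4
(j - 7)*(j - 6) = j^2 - 13*j + 42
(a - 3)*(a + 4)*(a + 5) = a^3 + 6*a^2 - 7*a - 60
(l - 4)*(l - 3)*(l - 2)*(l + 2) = l^4 - 7*l^3 + 8*l^2 + 28*l - 48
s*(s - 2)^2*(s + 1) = s^4 - 3*s^3 + 4*s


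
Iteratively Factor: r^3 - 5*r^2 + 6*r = (r)*(r^2 - 5*r + 6) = r*(r - 3)*(r - 2)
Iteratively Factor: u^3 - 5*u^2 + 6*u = (u - 3)*(u^2 - 2*u) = u*(u - 3)*(u - 2)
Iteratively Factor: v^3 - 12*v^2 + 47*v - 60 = (v - 4)*(v^2 - 8*v + 15) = (v - 4)*(v - 3)*(v - 5)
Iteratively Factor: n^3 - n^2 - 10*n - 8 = (n - 4)*(n^2 + 3*n + 2) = (n - 4)*(n + 2)*(n + 1)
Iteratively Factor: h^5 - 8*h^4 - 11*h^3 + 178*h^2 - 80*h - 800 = (h - 5)*(h^4 - 3*h^3 - 26*h^2 + 48*h + 160) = (h - 5)*(h - 4)*(h^3 + h^2 - 22*h - 40) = (h - 5)^2*(h - 4)*(h^2 + 6*h + 8) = (h - 5)^2*(h - 4)*(h + 2)*(h + 4)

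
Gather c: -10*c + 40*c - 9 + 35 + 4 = 30*c + 30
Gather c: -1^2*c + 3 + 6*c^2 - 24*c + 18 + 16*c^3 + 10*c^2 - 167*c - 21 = 16*c^3 + 16*c^2 - 192*c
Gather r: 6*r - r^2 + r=-r^2 + 7*r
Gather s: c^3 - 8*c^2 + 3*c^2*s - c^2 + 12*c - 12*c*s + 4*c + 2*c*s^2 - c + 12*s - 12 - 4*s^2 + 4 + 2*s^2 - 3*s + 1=c^3 - 9*c^2 + 15*c + s^2*(2*c - 2) + s*(3*c^2 - 12*c + 9) - 7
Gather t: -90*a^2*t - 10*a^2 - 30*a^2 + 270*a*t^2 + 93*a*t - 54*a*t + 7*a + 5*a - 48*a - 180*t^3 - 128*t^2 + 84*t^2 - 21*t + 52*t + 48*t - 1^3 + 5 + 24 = -40*a^2 - 36*a - 180*t^3 + t^2*(270*a - 44) + t*(-90*a^2 + 39*a + 79) + 28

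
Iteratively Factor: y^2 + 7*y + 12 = (y + 3)*(y + 4)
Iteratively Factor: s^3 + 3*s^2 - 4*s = (s)*(s^2 + 3*s - 4) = s*(s - 1)*(s + 4)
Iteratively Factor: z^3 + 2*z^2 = (z)*(z^2 + 2*z) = z^2*(z + 2)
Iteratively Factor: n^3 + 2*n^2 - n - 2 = (n + 1)*(n^2 + n - 2) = (n + 1)*(n + 2)*(n - 1)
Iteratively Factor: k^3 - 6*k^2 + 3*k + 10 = (k - 2)*(k^2 - 4*k - 5) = (k - 2)*(k + 1)*(k - 5)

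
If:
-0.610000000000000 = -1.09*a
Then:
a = 0.56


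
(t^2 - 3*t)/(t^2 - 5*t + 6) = t/(t - 2)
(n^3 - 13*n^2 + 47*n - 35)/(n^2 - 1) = (n^2 - 12*n + 35)/(n + 1)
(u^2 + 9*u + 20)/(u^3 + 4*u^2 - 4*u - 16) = (u + 5)/(u^2 - 4)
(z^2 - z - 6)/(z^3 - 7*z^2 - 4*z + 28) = (z - 3)/(z^2 - 9*z + 14)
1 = 1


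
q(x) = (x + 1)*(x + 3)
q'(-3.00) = -2.00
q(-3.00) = 0.00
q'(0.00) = 4.00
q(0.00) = 3.00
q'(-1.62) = 0.76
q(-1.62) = -0.86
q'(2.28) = 8.56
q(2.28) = 17.32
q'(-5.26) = -6.52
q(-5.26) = 9.63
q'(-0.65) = 2.70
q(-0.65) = 0.82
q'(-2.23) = -0.46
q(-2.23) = -0.95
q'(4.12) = 12.24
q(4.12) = 36.45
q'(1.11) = 6.22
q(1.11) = 8.67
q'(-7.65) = -11.30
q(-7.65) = 30.92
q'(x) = 2*x + 4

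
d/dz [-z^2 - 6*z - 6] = -2*z - 6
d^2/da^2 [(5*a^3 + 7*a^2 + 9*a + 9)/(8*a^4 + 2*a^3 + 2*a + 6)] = (80*a^9 + 336*a^8 + 948*a^7 + 1595*a^6 - 336*a^5 - 1173*a^4 - 1159*a^3 - 738*a^2 + 54*a + 45)/(64*a^12 + 48*a^11 + 12*a^10 + 49*a^9 + 168*a^8 + 75*a^7 + 21*a^6 + 75*a^5 + 126*a^4 + 28*a^3 + 9*a^2 + 27*a + 27)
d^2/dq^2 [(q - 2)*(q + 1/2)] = 2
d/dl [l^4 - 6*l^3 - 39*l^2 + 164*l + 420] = 4*l^3 - 18*l^2 - 78*l + 164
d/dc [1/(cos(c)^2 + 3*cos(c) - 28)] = (2*cos(c) + 3)*sin(c)/(cos(c)^2 + 3*cos(c) - 28)^2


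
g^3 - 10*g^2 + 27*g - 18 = (g - 6)*(g - 3)*(g - 1)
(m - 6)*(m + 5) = m^2 - m - 30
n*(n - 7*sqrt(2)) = n^2 - 7*sqrt(2)*n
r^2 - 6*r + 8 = (r - 4)*(r - 2)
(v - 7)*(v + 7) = v^2 - 49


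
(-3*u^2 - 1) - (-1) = -3*u^2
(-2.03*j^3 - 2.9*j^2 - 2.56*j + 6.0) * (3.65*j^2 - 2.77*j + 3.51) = -7.4095*j^5 - 4.9619*j^4 - 8.4363*j^3 + 18.8122*j^2 - 25.6056*j + 21.06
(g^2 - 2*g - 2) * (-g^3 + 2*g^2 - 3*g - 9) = -g^5 + 4*g^4 - 5*g^3 - 7*g^2 + 24*g + 18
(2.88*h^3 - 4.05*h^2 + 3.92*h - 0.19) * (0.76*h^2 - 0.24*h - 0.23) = 2.1888*h^5 - 3.7692*h^4 + 3.2888*h^3 - 0.1537*h^2 - 0.856*h + 0.0437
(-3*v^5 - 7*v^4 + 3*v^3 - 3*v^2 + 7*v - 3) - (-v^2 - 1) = -3*v^5 - 7*v^4 + 3*v^3 - 2*v^2 + 7*v - 2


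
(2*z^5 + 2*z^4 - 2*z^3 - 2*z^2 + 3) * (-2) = -4*z^5 - 4*z^4 + 4*z^3 + 4*z^2 - 6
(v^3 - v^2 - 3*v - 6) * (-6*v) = -6*v^4 + 6*v^3 + 18*v^2 + 36*v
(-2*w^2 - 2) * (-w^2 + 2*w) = 2*w^4 - 4*w^3 + 2*w^2 - 4*w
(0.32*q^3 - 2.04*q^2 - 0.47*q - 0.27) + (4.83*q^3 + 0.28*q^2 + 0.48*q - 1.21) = 5.15*q^3 - 1.76*q^2 + 0.01*q - 1.48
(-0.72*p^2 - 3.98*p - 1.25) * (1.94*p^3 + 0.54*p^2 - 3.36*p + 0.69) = -1.3968*p^5 - 8.11*p^4 - 2.155*p^3 + 12.201*p^2 + 1.4538*p - 0.8625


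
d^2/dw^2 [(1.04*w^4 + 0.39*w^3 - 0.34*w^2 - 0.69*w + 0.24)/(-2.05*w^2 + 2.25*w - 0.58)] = (-8.74120000000001*w^6 + 28.782*w^5 - 39.00936*w^4 + 27.62982*w^3 - 9.62173199999999*w^2 + 0.932364000000002*w + 0.170372)/(8.615125*w^6 - 28.366875*w^5 + 38.446725*w^4 - 27.442125*w^3 + 10.87761*w^2 - 2.2707*w + 0.195112)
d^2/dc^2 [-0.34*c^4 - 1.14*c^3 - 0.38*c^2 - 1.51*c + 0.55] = -4.08*c^2 - 6.84*c - 0.76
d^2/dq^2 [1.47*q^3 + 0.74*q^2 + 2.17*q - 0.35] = 8.82*q + 1.48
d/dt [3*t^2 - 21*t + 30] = 6*t - 21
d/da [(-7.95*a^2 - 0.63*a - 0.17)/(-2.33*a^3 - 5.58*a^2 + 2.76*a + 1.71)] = (-18.5235*a^4 - 2.9358*a^3 - 26.6457*a^2 - 29.0862*a - 0.6081)/(5.4289*a^6 + 26.0028*a^5 + 18.2748*a^4 - 38.7702*a^3 - 11.466*a^2 + 9.4392*a + 2.9241)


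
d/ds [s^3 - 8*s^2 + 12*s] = 3*s^2 - 16*s + 12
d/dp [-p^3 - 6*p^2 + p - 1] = -3*p^2 - 12*p + 1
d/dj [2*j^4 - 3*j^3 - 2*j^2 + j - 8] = 8*j^3 - 9*j^2 - 4*j + 1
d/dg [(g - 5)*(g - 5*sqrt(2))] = 2*g - 5*sqrt(2) - 5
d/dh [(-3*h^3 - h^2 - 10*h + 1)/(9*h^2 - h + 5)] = (-27*h^4 + 6*h^3 + 46*h^2 - 28*h - 49)/(81*h^4 - 18*h^3 + 91*h^2 - 10*h + 25)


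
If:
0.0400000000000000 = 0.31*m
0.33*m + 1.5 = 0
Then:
No Solution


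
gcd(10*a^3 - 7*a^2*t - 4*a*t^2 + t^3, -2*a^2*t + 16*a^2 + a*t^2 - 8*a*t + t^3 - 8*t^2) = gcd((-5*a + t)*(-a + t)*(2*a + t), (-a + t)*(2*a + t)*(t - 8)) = -2*a^2 + a*t + t^2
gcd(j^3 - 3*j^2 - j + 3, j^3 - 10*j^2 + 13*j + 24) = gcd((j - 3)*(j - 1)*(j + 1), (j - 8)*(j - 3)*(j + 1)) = j^2 - 2*j - 3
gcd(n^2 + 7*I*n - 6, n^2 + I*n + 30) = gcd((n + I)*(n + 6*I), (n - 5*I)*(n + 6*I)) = n + 6*I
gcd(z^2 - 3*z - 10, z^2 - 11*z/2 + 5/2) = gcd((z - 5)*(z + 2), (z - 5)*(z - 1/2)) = z - 5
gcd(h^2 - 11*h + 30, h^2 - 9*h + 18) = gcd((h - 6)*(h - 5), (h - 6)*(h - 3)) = h - 6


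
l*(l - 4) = l^2 - 4*l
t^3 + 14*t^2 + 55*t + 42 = (t + 1)*(t + 6)*(t + 7)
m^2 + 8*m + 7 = (m + 1)*(m + 7)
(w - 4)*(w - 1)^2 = w^3 - 6*w^2 + 9*w - 4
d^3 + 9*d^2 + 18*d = d*(d + 3)*(d + 6)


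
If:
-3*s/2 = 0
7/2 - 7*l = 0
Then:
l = 1/2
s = 0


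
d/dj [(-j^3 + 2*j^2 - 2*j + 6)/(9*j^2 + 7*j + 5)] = (-9*j^4 - 14*j^3 + 17*j^2 - 88*j - 52)/(81*j^4 + 126*j^3 + 139*j^2 + 70*j + 25)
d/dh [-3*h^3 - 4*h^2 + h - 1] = -9*h^2 - 8*h + 1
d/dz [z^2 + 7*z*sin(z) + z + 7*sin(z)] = 7*z*cos(z) + 2*z + 7*sqrt(2)*sin(z + pi/4) + 1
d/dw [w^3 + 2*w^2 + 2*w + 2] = 3*w^2 + 4*w + 2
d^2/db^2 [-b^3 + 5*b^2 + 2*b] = 10 - 6*b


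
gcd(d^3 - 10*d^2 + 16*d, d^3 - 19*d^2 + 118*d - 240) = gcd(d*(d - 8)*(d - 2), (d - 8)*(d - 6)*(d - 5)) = d - 8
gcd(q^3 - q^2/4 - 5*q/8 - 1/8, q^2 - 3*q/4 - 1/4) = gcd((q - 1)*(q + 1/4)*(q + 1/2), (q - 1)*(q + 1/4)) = q^2 - 3*q/4 - 1/4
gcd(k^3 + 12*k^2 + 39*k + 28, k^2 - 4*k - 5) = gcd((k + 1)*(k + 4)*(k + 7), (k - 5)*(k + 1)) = k + 1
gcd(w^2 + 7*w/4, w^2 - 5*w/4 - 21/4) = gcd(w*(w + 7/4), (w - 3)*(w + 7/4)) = w + 7/4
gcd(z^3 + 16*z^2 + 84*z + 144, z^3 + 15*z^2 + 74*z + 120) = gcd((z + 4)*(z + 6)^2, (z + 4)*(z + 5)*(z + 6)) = z^2 + 10*z + 24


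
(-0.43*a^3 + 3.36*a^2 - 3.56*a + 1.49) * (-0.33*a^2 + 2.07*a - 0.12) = 0.1419*a^5 - 1.9989*a^4 + 8.1816*a^3 - 8.2641*a^2 + 3.5115*a - 0.1788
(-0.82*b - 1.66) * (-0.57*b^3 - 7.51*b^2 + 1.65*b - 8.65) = 0.4674*b^4 + 7.1044*b^3 + 11.1136*b^2 + 4.354*b + 14.359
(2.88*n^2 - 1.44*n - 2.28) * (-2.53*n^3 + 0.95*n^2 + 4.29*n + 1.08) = -7.2864*n^5 + 6.3792*n^4 + 16.7556*n^3 - 5.2332*n^2 - 11.3364*n - 2.4624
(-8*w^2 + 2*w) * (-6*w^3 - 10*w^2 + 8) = 48*w^5 + 68*w^4 - 20*w^3 - 64*w^2 + 16*w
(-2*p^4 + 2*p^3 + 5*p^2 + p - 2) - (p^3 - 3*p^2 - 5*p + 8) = -2*p^4 + p^3 + 8*p^2 + 6*p - 10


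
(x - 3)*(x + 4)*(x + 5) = x^3 + 6*x^2 - 7*x - 60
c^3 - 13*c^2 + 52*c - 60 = (c - 6)*(c - 5)*(c - 2)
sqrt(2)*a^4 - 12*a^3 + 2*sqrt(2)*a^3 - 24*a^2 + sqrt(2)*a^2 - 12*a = a*(a + 1)*(a - 6*sqrt(2))*(sqrt(2)*a + sqrt(2))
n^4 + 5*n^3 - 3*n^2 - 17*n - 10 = (n - 2)*(n + 1)^2*(n + 5)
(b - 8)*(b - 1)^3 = b^4 - 11*b^3 + 27*b^2 - 25*b + 8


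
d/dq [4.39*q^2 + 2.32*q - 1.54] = 8.78*q + 2.32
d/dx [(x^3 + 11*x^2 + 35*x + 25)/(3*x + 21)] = 2*(x^3 + 16*x^2 + 77*x + 110)/(3*(x^2 + 14*x + 49))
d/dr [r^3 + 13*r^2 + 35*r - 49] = 3*r^2 + 26*r + 35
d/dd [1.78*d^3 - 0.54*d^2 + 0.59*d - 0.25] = 5.34*d^2 - 1.08*d + 0.59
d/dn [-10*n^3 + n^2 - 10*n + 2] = -30*n^2 + 2*n - 10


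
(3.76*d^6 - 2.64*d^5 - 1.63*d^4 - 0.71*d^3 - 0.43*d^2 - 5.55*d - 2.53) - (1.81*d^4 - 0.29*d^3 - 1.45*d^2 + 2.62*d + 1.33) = 3.76*d^6 - 2.64*d^5 - 3.44*d^4 - 0.42*d^3 + 1.02*d^2 - 8.17*d - 3.86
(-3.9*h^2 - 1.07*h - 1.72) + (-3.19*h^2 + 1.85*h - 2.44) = -7.09*h^2 + 0.78*h - 4.16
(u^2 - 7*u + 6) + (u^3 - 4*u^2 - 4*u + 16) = u^3 - 3*u^2 - 11*u + 22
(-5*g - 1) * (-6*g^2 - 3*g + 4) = 30*g^3 + 21*g^2 - 17*g - 4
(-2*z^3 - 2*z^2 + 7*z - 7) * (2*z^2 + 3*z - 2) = -4*z^5 - 10*z^4 + 12*z^3 + 11*z^2 - 35*z + 14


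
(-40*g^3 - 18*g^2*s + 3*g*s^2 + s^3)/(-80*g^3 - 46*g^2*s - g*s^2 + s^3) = (-4*g + s)/(-8*g + s)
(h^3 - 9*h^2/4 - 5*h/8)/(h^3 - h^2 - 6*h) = (-h^2 + 9*h/4 + 5/8)/(-h^2 + h + 6)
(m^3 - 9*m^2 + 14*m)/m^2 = m - 9 + 14/m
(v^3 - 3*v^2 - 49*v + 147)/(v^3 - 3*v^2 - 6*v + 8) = (v^3 - 3*v^2 - 49*v + 147)/(v^3 - 3*v^2 - 6*v + 8)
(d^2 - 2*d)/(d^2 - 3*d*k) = (d - 2)/(d - 3*k)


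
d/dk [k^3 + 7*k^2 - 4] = k*(3*k + 14)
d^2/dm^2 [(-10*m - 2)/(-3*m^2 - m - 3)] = 4*((5*m + 1)*(6*m + 1)^2 - (45*m + 8)*(3*m^2 + m + 3))/(3*m^2 + m + 3)^3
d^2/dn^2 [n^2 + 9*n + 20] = 2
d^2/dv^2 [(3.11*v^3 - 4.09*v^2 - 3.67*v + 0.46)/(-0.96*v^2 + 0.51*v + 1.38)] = (0.911393999999996*v^3 + 16.834068*v^2 - 5.012712*v + 8.953992)/(0.884736*v^6 - 1.410048*v^5 - 3.066336*v^4 + 3.921237*v^3 + 4.407858*v^2 - 2.913732*v - 2.628072)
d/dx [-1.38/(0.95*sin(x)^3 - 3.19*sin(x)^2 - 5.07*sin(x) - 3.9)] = (3.933*sin(x)^2 - 8.8044*sin(x) - 6.9966)*cos(x)/(-0.95*sin(x)^3 + 3.19*sin(x)^2 + 5.07*sin(x) + 3.9)^2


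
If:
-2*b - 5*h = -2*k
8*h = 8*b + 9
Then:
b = 2*k/7 - 45/56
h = 2*k/7 + 9/28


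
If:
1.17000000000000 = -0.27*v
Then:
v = -4.33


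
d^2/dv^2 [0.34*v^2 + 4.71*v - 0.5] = 0.680000000000000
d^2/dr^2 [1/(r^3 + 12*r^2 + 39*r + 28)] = 6*(-(r + 4)*(r^3 + 12*r^2 + 39*r + 28) + 3*(r^2 + 8*r + 13)^2)/(r^3 + 12*r^2 + 39*r + 28)^3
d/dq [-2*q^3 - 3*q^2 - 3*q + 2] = -6*q^2 - 6*q - 3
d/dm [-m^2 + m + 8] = 1 - 2*m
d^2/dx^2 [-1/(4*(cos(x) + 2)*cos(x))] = (2*(1 - cos(2*x))^2 - 15*cos(x) + 6*cos(2*x) + 3*cos(3*x) - 18)/(8*(cos(x) + 2)^3*cos(x)^3)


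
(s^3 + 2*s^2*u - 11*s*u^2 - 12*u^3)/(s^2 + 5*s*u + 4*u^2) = s - 3*u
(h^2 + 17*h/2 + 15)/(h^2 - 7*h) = (h^2 + 17*h/2 + 15)/(h*(h - 7))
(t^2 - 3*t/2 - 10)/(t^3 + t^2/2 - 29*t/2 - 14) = (2*t + 5)/(2*t^2 + 9*t + 7)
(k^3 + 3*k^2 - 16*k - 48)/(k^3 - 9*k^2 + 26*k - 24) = (k^2 + 7*k + 12)/(k^2 - 5*k + 6)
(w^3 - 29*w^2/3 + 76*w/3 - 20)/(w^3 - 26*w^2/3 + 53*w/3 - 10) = (w - 2)/(w - 1)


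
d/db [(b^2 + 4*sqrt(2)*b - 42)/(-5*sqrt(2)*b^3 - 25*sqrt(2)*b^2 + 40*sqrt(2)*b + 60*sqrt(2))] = (sqrt(2)*b^4 + 16*b^3 - 118*sqrt(2)*b^2 + 40*b^2 - 396*sqrt(2)*b + 96 + 336*sqrt(2))/(10*(b^6 + 10*b^5 + 9*b^4 - 104*b^3 - 56*b^2 + 192*b + 144))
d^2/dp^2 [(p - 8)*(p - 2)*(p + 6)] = 6*p - 8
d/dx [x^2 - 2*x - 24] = 2*x - 2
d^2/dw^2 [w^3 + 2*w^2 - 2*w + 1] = 6*w + 4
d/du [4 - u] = -1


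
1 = 1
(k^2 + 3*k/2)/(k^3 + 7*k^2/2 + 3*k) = 1/(k + 2)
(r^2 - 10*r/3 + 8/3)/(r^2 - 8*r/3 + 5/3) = (3*r^2 - 10*r + 8)/(3*r^2 - 8*r + 5)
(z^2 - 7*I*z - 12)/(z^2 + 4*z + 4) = (z^2 - 7*I*z - 12)/(z^2 + 4*z + 4)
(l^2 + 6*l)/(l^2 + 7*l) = (l + 6)/(l + 7)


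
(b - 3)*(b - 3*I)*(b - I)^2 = b^4 - 3*b^3 - 5*I*b^3 - 7*b^2 + 15*I*b^2 + 21*b + 3*I*b - 9*I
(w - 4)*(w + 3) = w^2 - w - 12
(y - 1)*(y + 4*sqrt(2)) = y^2 - y + 4*sqrt(2)*y - 4*sqrt(2)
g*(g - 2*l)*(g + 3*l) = g^3 + g^2*l - 6*g*l^2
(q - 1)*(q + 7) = q^2 + 6*q - 7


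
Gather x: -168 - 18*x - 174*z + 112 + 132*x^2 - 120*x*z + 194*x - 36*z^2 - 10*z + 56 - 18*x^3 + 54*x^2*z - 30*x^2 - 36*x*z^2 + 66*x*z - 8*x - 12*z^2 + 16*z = -18*x^3 + x^2*(54*z + 102) + x*(-36*z^2 - 54*z + 168) - 48*z^2 - 168*z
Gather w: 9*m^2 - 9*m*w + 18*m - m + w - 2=9*m^2 + 17*m + w*(1 - 9*m) - 2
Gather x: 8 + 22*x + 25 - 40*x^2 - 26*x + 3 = -40*x^2 - 4*x + 36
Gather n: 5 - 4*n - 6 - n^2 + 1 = -n^2 - 4*n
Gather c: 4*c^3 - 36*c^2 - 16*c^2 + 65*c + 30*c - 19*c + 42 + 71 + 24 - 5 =4*c^3 - 52*c^2 + 76*c + 132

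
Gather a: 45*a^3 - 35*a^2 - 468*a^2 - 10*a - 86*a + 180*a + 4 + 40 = 45*a^3 - 503*a^2 + 84*a + 44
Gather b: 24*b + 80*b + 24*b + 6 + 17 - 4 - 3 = 128*b + 16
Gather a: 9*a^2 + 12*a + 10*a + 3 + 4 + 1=9*a^2 + 22*a + 8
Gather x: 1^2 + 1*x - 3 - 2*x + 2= -x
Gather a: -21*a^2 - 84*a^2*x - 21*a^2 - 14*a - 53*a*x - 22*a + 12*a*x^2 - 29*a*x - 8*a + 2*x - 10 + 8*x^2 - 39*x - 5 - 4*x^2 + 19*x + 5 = a^2*(-84*x - 42) + a*(12*x^2 - 82*x - 44) + 4*x^2 - 18*x - 10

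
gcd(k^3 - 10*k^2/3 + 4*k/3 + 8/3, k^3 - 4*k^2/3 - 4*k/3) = k^2 - 4*k/3 - 4/3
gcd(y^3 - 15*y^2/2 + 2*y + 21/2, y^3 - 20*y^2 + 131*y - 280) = y - 7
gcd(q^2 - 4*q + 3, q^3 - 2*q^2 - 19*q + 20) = q - 1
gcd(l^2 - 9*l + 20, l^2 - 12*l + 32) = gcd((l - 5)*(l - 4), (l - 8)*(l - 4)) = l - 4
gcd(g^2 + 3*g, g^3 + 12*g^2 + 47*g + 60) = g + 3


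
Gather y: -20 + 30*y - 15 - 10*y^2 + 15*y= -10*y^2 + 45*y - 35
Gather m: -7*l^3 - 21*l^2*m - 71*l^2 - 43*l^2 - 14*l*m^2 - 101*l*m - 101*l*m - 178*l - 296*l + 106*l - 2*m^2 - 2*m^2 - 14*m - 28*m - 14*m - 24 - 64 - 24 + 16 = -7*l^3 - 114*l^2 - 368*l + m^2*(-14*l - 4) + m*(-21*l^2 - 202*l - 56) - 96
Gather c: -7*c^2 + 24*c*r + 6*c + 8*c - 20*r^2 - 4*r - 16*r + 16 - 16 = -7*c^2 + c*(24*r + 14) - 20*r^2 - 20*r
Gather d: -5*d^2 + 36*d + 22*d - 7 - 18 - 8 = -5*d^2 + 58*d - 33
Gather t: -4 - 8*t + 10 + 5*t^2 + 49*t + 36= 5*t^2 + 41*t + 42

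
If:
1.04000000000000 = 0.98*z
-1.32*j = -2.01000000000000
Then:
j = 1.52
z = 1.06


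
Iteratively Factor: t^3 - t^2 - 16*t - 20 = (t - 5)*(t^2 + 4*t + 4) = (t - 5)*(t + 2)*(t + 2)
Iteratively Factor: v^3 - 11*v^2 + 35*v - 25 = (v - 5)*(v^2 - 6*v + 5) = (v - 5)*(v - 1)*(v - 5)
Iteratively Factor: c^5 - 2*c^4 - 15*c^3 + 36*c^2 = (c)*(c^4 - 2*c^3 - 15*c^2 + 36*c) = c*(c + 4)*(c^3 - 6*c^2 + 9*c) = c*(c - 3)*(c + 4)*(c^2 - 3*c) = c*(c - 3)^2*(c + 4)*(c)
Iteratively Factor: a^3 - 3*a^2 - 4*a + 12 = (a - 2)*(a^2 - a - 6) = (a - 3)*(a - 2)*(a + 2)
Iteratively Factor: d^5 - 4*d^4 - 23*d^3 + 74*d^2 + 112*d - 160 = (d + 2)*(d^4 - 6*d^3 - 11*d^2 + 96*d - 80) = (d - 5)*(d + 2)*(d^3 - d^2 - 16*d + 16) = (d - 5)*(d - 4)*(d + 2)*(d^2 + 3*d - 4) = (d - 5)*(d - 4)*(d - 1)*(d + 2)*(d + 4)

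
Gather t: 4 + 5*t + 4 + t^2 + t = t^2 + 6*t + 8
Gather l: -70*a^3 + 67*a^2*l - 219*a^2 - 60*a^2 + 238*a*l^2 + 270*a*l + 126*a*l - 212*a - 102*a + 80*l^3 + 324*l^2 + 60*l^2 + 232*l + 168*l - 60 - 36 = -70*a^3 - 279*a^2 - 314*a + 80*l^3 + l^2*(238*a + 384) + l*(67*a^2 + 396*a + 400) - 96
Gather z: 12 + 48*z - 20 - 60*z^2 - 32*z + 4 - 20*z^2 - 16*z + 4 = -80*z^2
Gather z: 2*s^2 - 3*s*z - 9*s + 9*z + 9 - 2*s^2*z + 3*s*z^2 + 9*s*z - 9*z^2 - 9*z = 2*s^2 - 9*s + z^2*(3*s - 9) + z*(-2*s^2 + 6*s) + 9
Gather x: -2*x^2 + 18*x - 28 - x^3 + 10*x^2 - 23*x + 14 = -x^3 + 8*x^2 - 5*x - 14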